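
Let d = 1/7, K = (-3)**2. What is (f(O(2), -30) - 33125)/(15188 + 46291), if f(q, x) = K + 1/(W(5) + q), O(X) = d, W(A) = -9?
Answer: -2053199/3811698 ≈ -0.53866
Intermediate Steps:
K = 9
d = 1/7 ≈ 0.14286
O(X) = 1/7
f(q, x) = 9 + 1/(-9 + q)
(f(O(2), -30) - 33125)/(15188 + 46291) = ((-80 + 9*(1/7))/(-9 + 1/7) - 33125)/(15188 + 46291) = ((-80 + 9/7)/(-62/7) - 33125)/61479 = (-7/62*(-551/7) - 33125)*(1/61479) = (551/62 - 33125)*(1/61479) = -2053199/62*1/61479 = -2053199/3811698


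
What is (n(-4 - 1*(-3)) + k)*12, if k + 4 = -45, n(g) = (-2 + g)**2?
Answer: -480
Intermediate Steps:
k = -49 (k = -4 - 45 = -49)
(n(-4 - 1*(-3)) + k)*12 = ((-2 + (-4 - 1*(-3)))**2 - 49)*12 = ((-2 + (-4 + 3))**2 - 49)*12 = ((-2 - 1)**2 - 49)*12 = ((-3)**2 - 49)*12 = (9 - 49)*12 = -40*12 = -480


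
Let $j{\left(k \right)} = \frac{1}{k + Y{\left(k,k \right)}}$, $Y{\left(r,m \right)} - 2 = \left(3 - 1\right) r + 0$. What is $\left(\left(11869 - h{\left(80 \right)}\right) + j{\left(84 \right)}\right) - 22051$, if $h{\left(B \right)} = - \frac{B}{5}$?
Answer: $- \frac{2582163}{254} \approx -10166.0$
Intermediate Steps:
$Y{\left(r,m \right)} = 2 + 2 r$ ($Y{\left(r,m \right)} = 2 + \left(\left(3 - 1\right) r + 0\right) = 2 + \left(2 r + 0\right) = 2 + 2 r$)
$j{\left(k \right)} = \frac{1}{2 + 3 k}$ ($j{\left(k \right)} = \frac{1}{k + \left(2 + 2 k\right)} = \frac{1}{2 + 3 k}$)
$h{\left(B \right)} = - \frac{B}{5}$
$\left(\left(11869 - h{\left(80 \right)}\right) + j{\left(84 \right)}\right) - 22051 = \left(\left(11869 - \left(- \frac{1}{5}\right) 80\right) + \frac{1}{2 + 3 \cdot 84}\right) - 22051 = \left(\left(11869 - -16\right) + \frac{1}{2 + 252}\right) - 22051 = \left(\left(11869 + 16\right) + \frac{1}{254}\right) - 22051 = \left(11885 + \frac{1}{254}\right) - 22051 = \frac{3018791}{254} - 22051 = - \frac{2582163}{254}$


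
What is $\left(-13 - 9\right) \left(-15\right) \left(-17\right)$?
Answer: $-5610$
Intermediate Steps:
$\left(-13 - 9\right) \left(-15\right) \left(-17\right) = \left(-22\right) \left(-15\right) \left(-17\right) = 330 \left(-17\right) = -5610$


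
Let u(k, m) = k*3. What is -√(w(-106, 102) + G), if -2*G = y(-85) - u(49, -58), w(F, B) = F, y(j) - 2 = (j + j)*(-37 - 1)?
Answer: -I*√13054/2 ≈ -57.127*I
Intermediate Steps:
u(k, m) = 3*k
y(j) = 2 - 76*j (y(j) = 2 + (j + j)*(-37 - 1) = 2 + (2*j)*(-38) = 2 - 76*j)
G = -6315/2 (G = -((2 - 76*(-85)) - 3*49)/2 = -((2 + 6460) - 1*147)/2 = -(6462 - 147)/2 = -½*6315 = -6315/2 ≈ -3157.5)
-√(w(-106, 102) + G) = -√(-106 - 6315/2) = -√(-6527/2) = -I*√13054/2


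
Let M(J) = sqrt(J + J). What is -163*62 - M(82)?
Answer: -10106 - 2*sqrt(41) ≈ -10119.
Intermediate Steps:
M(J) = sqrt(2)*sqrt(J) (M(J) = sqrt(2*J) = sqrt(2)*sqrt(J))
-163*62 - M(82) = -163*62 - sqrt(2)*sqrt(82) = -10106 - 2*sqrt(41)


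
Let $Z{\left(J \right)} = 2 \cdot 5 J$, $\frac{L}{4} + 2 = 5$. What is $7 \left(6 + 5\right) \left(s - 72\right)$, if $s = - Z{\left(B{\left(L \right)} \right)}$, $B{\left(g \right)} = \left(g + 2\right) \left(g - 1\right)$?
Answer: $-124124$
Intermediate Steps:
$L = 12$ ($L = -8 + 4 \cdot 5 = -8 + 20 = 12$)
$B{\left(g \right)} = \left(-1 + g\right) \left(2 + g\right)$ ($B{\left(g \right)} = \left(2 + g\right) \left(-1 + g\right) = \left(-1 + g\right) \left(2 + g\right)$)
$Z{\left(J \right)} = 10 J$
$s = -1540$ ($s = - 10 \left(-2 + 12 + 12^{2}\right) = - 10 \left(-2 + 12 + 144\right) = - 10 \cdot 154 = \left(-1\right) 1540 = -1540$)
$7 \left(6 + 5\right) \left(s - 72\right) = 7 \left(6 + 5\right) \left(-1540 - 72\right) = 7 \cdot 11 \left(-1612\right) = 77 \left(-1612\right) = -124124$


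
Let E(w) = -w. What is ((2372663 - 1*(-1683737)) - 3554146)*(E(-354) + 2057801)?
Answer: 1033716581370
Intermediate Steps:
((2372663 - 1*(-1683737)) - 3554146)*(E(-354) + 2057801) = ((2372663 - 1*(-1683737)) - 3554146)*(-1*(-354) + 2057801) = ((2372663 + 1683737) - 3554146)*(354 + 2057801) = (4056400 - 3554146)*2058155 = 502254*2058155 = 1033716581370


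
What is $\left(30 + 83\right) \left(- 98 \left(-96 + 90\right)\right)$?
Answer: $66444$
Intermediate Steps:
$\left(30 + 83\right) \left(- 98 \left(-96 + 90\right)\right) = 113 \left(\left(-98\right) \left(-6\right)\right) = 113 \cdot 588 = 66444$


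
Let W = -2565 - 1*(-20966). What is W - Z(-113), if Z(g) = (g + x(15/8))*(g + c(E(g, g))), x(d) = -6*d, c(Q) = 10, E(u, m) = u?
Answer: 22413/4 ≈ 5603.3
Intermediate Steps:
W = 18401 (W = -2565 + 20966 = 18401)
Z(g) = (10 + g)*(-45/4 + g) (Z(g) = (g - 90/8)*(g + 10) = (g - 90/8)*(10 + g) = (g - 6*15/8)*(10 + g) = (g - 45/4)*(10 + g) = (-45/4 + g)*(10 + g) = (10 + g)*(-45/4 + g))
W - Z(-113) = 18401 - (-225/2 + (-113)**2 - 5/4*(-113)) = 18401 - (-225/2 + 12769 + 565/4) = 18401 - 1*51191/4 = 18401 - 51191/4 = 22413/4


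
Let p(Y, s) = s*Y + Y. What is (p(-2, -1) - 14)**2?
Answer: 196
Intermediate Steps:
p(Y, s) = Y + Y*s (p(Y, s) = Y*s + Y = Y + Y*s)
(p(-2, -1) - 14)**2 = (-2*(1 - 1) - 14)**2 = (-2*0 - 14)**2 = (0 - 14)**2 = (-14)**2 = 196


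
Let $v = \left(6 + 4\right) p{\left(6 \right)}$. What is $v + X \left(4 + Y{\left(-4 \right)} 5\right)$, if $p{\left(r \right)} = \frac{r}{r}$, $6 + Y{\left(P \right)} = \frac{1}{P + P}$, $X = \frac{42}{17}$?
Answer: $- \frac{3793}{68} \approx -55.779$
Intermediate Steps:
$X = \frac{42}{17}$ ($X = 42 \cdot \frac{1}{17} = \frac{42}{17} \approx 2.4706$)
$Y{\left(P \right)} = -6 + \frac{1}{2 P}$ ($Y{\left(P \right)} = -6 + \frac{1}{P + P} = -6 + \frac{1}{2 P}$)
$p{\left(r \right)} = 1$
$v = 10$ ($v = \left(6 + 4\right) 1 = 10 \cdot 1 = 10$)
$v + X \left(4 + Y{\left(-4 \right)} 5\right) = 10 + \frac{42 \left(4 + \left(-6 + \frac{1}{2 \left(-4\right)}\right) 5\right)}{17} = 10 + \frac{42 \left(4 + \left(-6 + \frac{1}{2} \left(- \frac{1}{4}\right)\right) 5\right)}{17} = 10 + \frac{42 \left(4 + \left(-6 - \frac{1}{8}\right) 5\right)}{17} = 10 + \frac{42 \left(4 - \frac{245}{8}\right)}{17} = 10 + \frac{42}{17} \left(- \frac{213}{8}\right) = 10 - \frac{4473}{68} = - \frac{3793}{68}$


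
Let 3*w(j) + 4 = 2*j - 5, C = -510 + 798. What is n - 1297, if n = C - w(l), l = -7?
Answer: -3004/3 ≈ -1001.3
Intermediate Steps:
C = 288
w(j) = -3 + 2*j/3 (w(j) = -4/3 + (2*j - 5)/3 = -4/3 + (-5 + 2*j)/3 = -4/3 + (-5/3 + 2*j/3) = -3 + 2*j/3)
n = 887/3 (n = 288 - (-3 + (⅔)*(-7)) = 288 - (-3 - 14/3) = 288 - 1*(-23/3) = 288 + 23/3 = 887/3 ≈ 295.67)
n - 1297 = 887/3 - 1297 = -3004/3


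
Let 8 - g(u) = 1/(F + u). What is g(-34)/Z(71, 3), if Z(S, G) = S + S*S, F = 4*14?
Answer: 175/112464 ≈ 0.0015561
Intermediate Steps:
F = 56
Z(S, G) = S + S**2
g(u) = 8 - 1/(56 + u)
g(-34)/Z(71, 3) = ((447 + 8*(-34))/(56 - 34))/((71*(1 + 71))) = ((447 - 272)/22)/((71*72)) = ((1/22)*175)/5112 = (175/22)*(1/5112) = 175/112464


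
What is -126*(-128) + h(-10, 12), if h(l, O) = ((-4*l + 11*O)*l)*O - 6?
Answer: -4518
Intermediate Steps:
h(l, O) = -6 + O*l*(-4*l + 11*O) (h(l, O) = (l*(-4*l + 11*O))*O - 6 = O*l*(-4*l + 11*O) - 6 = -6 + O*l*(-4*l + 11*O))
-126*(-128) + h(-10, 12) = -126*(-128) + (-6 - 4*12*(-10)² + 11*(-10)*12²) = 16128 + (-6 - 4*12*100 + 11*(-10)*144) = 16128 + (-6 - 4800 - 15840) = 16128 - 20646 = -4518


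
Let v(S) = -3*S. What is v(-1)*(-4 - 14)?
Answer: -54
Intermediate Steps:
v(-1)*(-4 - 14) = (-3*(-1))*(-4 - 14) = 3*(-18) = -54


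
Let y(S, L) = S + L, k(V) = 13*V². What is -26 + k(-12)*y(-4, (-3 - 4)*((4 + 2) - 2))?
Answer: -59930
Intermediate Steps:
y(S, L) = L + S
-26 + k(-12)*y(-4, (-3 - 4)*((4 + 2) - 2)) = -26 + (13*(-12)²)*((-3 - 4)*((4 + 2) - 2) - 4) = -26 + (13*144)*(-7*(6 - 2) - 4) = -26 + 1872*(-7*4 - 4) = -26 + 1872*(-28 - 4) = -26 + 1872*(-32) = -26 - 59904 = -59930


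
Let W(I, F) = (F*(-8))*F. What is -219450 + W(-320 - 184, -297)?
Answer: -925122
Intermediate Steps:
W(I, F) = -8*F² (W(I, F) = (-8*F)*F = -8*F²)
-219450 + W(-320 - 184, -297) = -219450 - 8*(-297)² = -219450 - 8*88209 = -219450 - 705672 = -925122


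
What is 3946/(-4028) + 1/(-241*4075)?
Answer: -1937635989/1977899050 ≈ -0.97964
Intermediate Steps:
3946/(-4028) + 1/(-241*4075) = 3946*(-1/4028) - 1/241*1/4075 = -1973/2014 - 1/982075 = -1937635989/1977899050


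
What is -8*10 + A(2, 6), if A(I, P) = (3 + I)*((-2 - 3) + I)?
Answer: -95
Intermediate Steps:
A(I, P) = (-5 + I)*(3 + I) (A(I, P) = (3 + I)*(-5 + I) = (-5 + I)*(3 + I))
-8*10 + A(2, 6) = -8*10 + (-15 + 2**2 - 2*2) = -80 + (-15 + 4 - 4) = -80 - 15 = -95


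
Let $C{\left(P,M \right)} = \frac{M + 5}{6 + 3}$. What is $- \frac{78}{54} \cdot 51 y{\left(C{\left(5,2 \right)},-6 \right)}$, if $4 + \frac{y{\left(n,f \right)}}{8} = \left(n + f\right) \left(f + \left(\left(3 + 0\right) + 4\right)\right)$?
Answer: $\frac{146744}{27} \approx 5435.0$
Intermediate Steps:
$C{\left(P,M \right)} = \frac{5}{9} + \frac{M}{9}$ ($C{\left(P,M \right)} = \frac{5 + M}{9} = \left(5 + M\right) \frac{1}{9} = \frac{5}{9} + \frac{M}{9}$)
$y{\left(n,f \right)} = -32 + 8 \left(7 + f\right) \left(f + n\right)$ ($y{\left(n,f \right)} = -32 + 8 \left(n + f\right) \left(f + \left(\left(3 + 0\right) + 4\right)\right) = -32 + 8 \left(f + n\right) \left(f + \left(3 + 4\right)\right) = -32 + 8 \left(f + n\right) \left(f + 7\right) = -32 + 8 \left(f + n\right) \left(7 + f\right) = -32 + 8 \left(7 + f\right) \left(f + n\right)$)
$- \frac{78}{54} \cdot 51 y{\left(C{\left(5,2 \right)},-6 \right)} = - \frac{78}{54} \cdot 51 \left(-32 + 8 \left(-6\right)^{2} + 56 \left(-6\right) + 56 \left(\frac{5}{9} + \frac{1}{9} \cdot 2\right) + 8 \left(-6\right) \left(\frac{5}{9} + \frac{1}{9} \cdot 2\right)\right) = \left(-78\right) \frac{1}{54} \cdot 51 \left(-32 + 8 \cdot 36 - 336 + 56 \left(\frac{5}{9} + \frac{2}{9}\right) + 8 \left(-6\right) \left(\frac{5}{9} + \frac{2}{9}\right)\right) = \left(- \frac{13}{9}\right) 51 \left(-32 + 288 - 336 + 56 \cdot \frac{7}{9} + 8 \left(-6\right) \frac{7}{9}\right) = - \frac{221 \left(-32 + 288 - 336 + \frac{392}{9} - \frac{112}{3}\right)}{3} = \left(- \frac{221}{3}\right) \left(- \frac{664}{9}\right) = \frac{146744}{27}$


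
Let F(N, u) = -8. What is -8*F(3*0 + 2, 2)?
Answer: 64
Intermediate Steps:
-8*F(3*0 + 2, 2) = -8*(-8) = 64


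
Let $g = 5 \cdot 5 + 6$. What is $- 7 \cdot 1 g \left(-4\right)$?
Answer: $868$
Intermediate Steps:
$g = 31$ ($g = 25 + 6 = 31$)
$- 7 \cdot 1 g \left(-4\right) = - 7 \cdot 1 \cdot 31 \left(-4\right) = \left(-7\right) 31 \left(-4\right) = \left(-217\right) \left(-4\right) = 868$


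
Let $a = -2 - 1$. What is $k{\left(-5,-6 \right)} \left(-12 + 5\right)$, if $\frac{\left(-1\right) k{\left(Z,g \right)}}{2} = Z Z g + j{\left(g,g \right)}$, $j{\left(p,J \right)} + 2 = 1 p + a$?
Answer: $-2254$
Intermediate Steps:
$a = -3$
$j{\left(p,J \right)} = -5 + p$ ($j{\left(p,J \right)} = -2 + \left(1 p - 3\right) = -2 + \left(p - 3\right) = -2 + \left(-3 + p\right) = -5 + p$)
$k{\left(Z,g \right)} = 10 - 2 g - 2 g Z^{2}$ ($k{\left(Z,g \right)} = - 2 \left(Z Z g + \left(-5 + g\right)\right) = - 2 \left(Z^{2} g + \left(-5 + g\right)\right) = - 2 \left(g Z^{2} + \left(-5 + g\right)\right) = - 2 \left(-5 + g + g Z^{2}\right) = 10 - 2 g - 2 g Z^{2}$)
$k{\left(-5,-6 \right)} \left(-12 + 5\right) = \left(10 - -12 - - 12 \left(-5\right)^{2}\right) \left(-12 + 5\right) = \left(10 + 12 - \left(-12\right) 25\right) \left(-7\right) = \left(10 + 12 + 300\right) \left(-7\right) = 322 \left(-7\right) = -2254$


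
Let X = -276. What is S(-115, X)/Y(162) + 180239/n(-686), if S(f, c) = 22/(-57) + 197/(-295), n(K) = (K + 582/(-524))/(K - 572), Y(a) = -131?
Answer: 130857578504400197/396548363595 ≈ 3.2999e+5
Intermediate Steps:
n(K) = (-291/262 + K)/(-572 + K) (n(K) = (K + 582*(-1/524))/(-572 + K) = (K - 291/262)/(-572 + K) = (-291/262 + K)/(-572 + K))
S(f, c) = -17719/16815 (S(f, c) = 22*(-1/57) + 197*(-1/295) = -22/57 - 197/295 = -17719/16815)
S(-115, X)/Y(162) + 180239/n(-686) = -17719/16815/(-131) + 180239/(((-291/262 - 686)/(-572 - 686))) = -17719/16815*(-1/131) + 180239/((-180023/262/(-1258))) = 17719/2202765 + 180239/((-1/1258*(-180023/262))) = 17719/2202765 + 180239/(180023/329596) = 17719/2202765 + 180239*(329596/180023) = 17719/2202765 + 59406053444/180023 = 130857578504400197/396548363595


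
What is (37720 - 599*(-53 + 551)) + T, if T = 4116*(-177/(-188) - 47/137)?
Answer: -1662027521/6439 ≈ -2.5812e+5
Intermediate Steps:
T = 15859977/6439 (T = 4116*(-177*(-1/188) - 47*1/137) = 4116*(177/188 - 47/137) = 4116*(15413/25756) = 15859977/6439 ≈ 2463.1)
(37720 - 599*(-53 + 551)) + T = (37720 - 599*(-53 + 551)) + 15859977/6439 = (37720 - 599*498) + 15859977/6439 = (37720 - 1*298302) + 15859977/6439 = (37720 - 298302) + 15859977/6439 = -260582 + 15859977/6439 = -1662027521/6439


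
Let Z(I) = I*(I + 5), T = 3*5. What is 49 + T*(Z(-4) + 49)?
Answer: 724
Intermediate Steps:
T = 15
Z(I) = I*(5 + I)
49 + T*(Z(-4) + 49) = 49 + 15*(-4*(5 - 4) + 49) = 49 + 15*(-4*1 + 49) = 49 + 15*(-4 + 49) = 49 + 15*45 = 49 + 675 = 724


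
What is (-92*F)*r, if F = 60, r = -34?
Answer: 187680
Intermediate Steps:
(-92*F)*r = -92*60*(-34) = -5520*(-34) = 187680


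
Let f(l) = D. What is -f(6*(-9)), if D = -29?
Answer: 29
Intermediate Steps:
f(l) = -29
-f(6*(-9)) = -1*(-29) = 29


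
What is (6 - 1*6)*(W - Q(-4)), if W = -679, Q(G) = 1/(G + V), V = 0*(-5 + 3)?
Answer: 0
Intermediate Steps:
V = 0 (V = 0*(-2) = 0)
Q(G) = 1/G (Q(G) = 1/(G + 0) = 1/G)
(6 - 1*6)*(W - Q(-4)) = (6 - 1*6)*(-679 - 1/(-4)) = (6 - 6)*(-679 - 1*(-¼)) = 0*(-679 + ¼) = 0*(-2715/4) = 0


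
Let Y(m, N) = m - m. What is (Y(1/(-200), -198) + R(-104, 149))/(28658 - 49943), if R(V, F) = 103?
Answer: -103/21285 ≈ -0.0048391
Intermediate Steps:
Y(m, N) = 0
(Y(1/(-200), -198) + R(-104, 149))/(28658 - 49943) = (0 + 103)/(28658 - 49943) = 103/(-21285) = 103*(-1/21285) = -103/21285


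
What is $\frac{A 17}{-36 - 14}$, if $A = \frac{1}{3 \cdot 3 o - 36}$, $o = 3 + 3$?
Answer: $- \frac{17}{900} \approx -0.018889$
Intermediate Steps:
$o = 6$
$A = \frac{1}{18}$ ($A = \frac{1}{3 \cdot 3 \cdot 6 - 36} = \frac{1}{9 \cdot 6 - 36} = \frac{1}{54 - 36} = \frac{1}{18} \approx 0.055556$)
$\frac{A 17}{-36 - 14} = \frac{\frac{1}{18} \cdot 17}{-36 - 14} = \frac{17}{18 \left(-50\right)} = \frac{17}{18} \left(- \frac{1}{50}\right) = - \frac{17}{900}$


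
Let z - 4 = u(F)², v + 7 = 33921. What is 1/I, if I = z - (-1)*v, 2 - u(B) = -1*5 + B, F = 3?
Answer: 1/33934 ≈ 2.9469e-5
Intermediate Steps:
v = 33914 (v = -7 + 33921 = 33914)
u(B) = 7 - B (u(B) = 2 - (-1*5 + B) = 2 - (-5 + B) = 2 + (5 - B) = 7 - B)
z = 20 (z = 4 + (7 - 1*3)² = 4 + (7 - 3)² = 4 + 4² = 4 + 16 = 20)
I = 33934 (I = 20 - (-1)*33914 = 20 - 1*(-33914) = 20 + 33914 = 33934)
1/I = 1/33934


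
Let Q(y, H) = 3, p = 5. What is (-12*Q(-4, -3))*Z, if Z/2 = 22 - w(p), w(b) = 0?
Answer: -1584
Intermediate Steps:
Z = 44 (Z = 2*(22 - 1*0) = 2*(22 + 0) = 2*22 = 44)
(-12*Q(-4, -3))*Z = -12*3*44 = -36*44 = -1584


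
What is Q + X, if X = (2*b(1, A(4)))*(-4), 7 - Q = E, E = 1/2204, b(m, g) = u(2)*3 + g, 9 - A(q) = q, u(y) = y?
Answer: -178525/2204 ≈ -81.000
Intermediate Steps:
A(q) = 9 - q
b(m, g) = 6 + g (b(m, g) = 2*3 + g = 6 + g)
E = 1/2204 ≈ 0.00045372
Q = 15427/2204 (Q = 7 - 1*1/2204 = 7 - 1/2204 = 15427/2204 ≈ 6.9995)
X = -88 (X = (2*(6 + (9 - 1*4)))*(-4) = (2*(6 + (9 - 4)))*(-4) = (2*(6 + 5))*(-4) = (2*11)*(-4) = 22*(-4) = -88)
Q + X = 15427/2204 - 88 = -178525/2204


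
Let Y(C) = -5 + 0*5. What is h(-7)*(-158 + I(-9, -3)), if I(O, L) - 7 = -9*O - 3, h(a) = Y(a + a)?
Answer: 365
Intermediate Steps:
Y(C) = -5 (Y(C) = -5 + 0 = -5)
h(a) = -5
I(O, L) = 4 - 9*O (I(O, L) = 7 + (-9*O - 3) = 7 + (-3 - 9*O) = 4 - 9*O)
h(-7)*(-158 + I(-9, -3)) = -5*(-158 + (4 - 9*(-9))) = -5*(-158 + (4 + 81)) = -5*(-158 + 85) = -5*(-73) = 365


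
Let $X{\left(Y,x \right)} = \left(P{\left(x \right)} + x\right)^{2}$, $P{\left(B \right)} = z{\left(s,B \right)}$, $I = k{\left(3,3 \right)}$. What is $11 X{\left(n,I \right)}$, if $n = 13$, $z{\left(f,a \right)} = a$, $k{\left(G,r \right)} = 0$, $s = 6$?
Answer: $0$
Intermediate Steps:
$I = 0$
$P{\left(B \right)} = B$
$X{\left(Y,x \right)} = 4 x^{2}$ ($X{\left(Y,x \right)} = \left(x + x\right)^{2} = \left(2 x\right)^{2} = 4 x^{2}$)
$11 X{\left(n,I \right)} = 11 \cdot 4 \cdot 0^{2} = 11 \cdot 4 \cdot 0 = 11 \cdot 0 = 0$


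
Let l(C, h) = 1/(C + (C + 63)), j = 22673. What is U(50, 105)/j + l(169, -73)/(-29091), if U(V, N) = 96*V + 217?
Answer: 58525745674/264491677443 ≈ 0.22128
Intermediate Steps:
U(V, N) = 217 + 96*V
l(C, h) = 1/(63 + 2*C) (l(C, h) = 1/(C + (63 + C)) = 1/(63 + 2*C))
U(50, 105)/j + l(169, -73)/(-29091) = (217 + 96*50)/22673 + 1/((63 + 2*169)*(-29091)) = (217 + 4800)*(1/22673) - 1/29091/(63 + 338) = 5017*(1/22673) - 1/29091/401 = 5017/22673 + (1/401)*(-1/29091) = 5017/22673 - 1/11665491 = 58525745674/264491677443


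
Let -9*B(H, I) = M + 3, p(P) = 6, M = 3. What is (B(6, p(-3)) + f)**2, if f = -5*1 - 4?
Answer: 841/9 ≈ 93.444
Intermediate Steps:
B(H, I) = -2/3 (B(H, I) = -(3 + 3)/9 = -1/9*6 = -2/3)
f = -9 (f = -5 - 4 = -9)
(B(6, p(-3)) + f)**2 = (-2/3 - 9)**2 = (-29/3)**2 = 841/9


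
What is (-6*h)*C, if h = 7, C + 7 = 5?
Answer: 84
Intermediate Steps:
C = -2 (C = -7 + 5 = -2)
(-6*h)*C = -6*7*(-2) = -42*(-2) = 84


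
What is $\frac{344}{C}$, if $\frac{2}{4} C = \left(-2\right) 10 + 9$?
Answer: $- \frac{172}{11} \approx -15.636$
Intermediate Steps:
$C = -22$ ($C = 2 \left(\left(-2\right) 10 + 9\right) = 2 \left(-20 + 9\right) = 2 \left(-11\right) = -22$)
$\frac{344}{C} = \frac{344}{-22} = 344 \left(- \frac{1}{22}\right) = - \frac{172}{11}$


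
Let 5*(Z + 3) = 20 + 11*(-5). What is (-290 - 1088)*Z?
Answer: 13780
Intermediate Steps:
Z = -10 (Z = -3 + (20 + 11*(-5))/5 = -3 + (20 - 55)/5 = -3 + (1/5)*(-35) = -3 - 7 = -10)
(-290 - 1088)*Z = (-290 - 1088)*(-10) = -1378*(-10) = 13780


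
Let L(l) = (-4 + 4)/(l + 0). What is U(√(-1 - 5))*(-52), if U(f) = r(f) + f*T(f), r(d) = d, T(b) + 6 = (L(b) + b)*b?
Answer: 572*I*√6 ≈ 1401.1*I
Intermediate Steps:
L(l) = 0 (L(l) = 0/l = 0)
T(b) = -6 + b² (T(b) = -6 + (0 + b)*b = -6 + b*b = -6 + b²)
U(f) = f + f*(-6 + f²)
U(√(-1 - 5))*(-52) = (√(-1 - 5)*(-5 + (√(-1 - 5))²))*(-52) = (√(-6)*(-5 + (√(-6))²))*(-52) = ((I*√6)*(-5 + (I*√6)²))*(-52) = ((I*√6)*(-5 - 6))*(-52) = ((I*√6)*(-11))*(-52) = -11*I*√6*(-52) = 572*I*√6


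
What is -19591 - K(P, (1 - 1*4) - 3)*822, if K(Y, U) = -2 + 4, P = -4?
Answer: -21235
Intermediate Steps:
K(Y, U) = 2
-19591 - K(P, (1 - 1*4) - 3)*822 = -19591 - 2*822 = -19591 - 1*1644 = -19591 - 1644 = -21235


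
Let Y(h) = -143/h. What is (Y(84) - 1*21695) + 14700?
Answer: -587723/84 ≈ -6996.7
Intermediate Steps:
(Y(84) - 1*21695) + 14700 = (-143/84 - 1*21695) + 14700 = (-143*1/84 - 21695) + 14700 = (-143/84 - 21695) + 14700 = -1822523/84 + 14700 = -587723/84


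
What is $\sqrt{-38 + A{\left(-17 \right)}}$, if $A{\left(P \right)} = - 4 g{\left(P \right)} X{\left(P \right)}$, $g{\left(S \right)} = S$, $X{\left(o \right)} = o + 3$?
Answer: $3 i \sqrt{110} \approx 31.464 i$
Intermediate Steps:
$X{\left(o \right)} = 3 + o$
$A{\left(P \right)} = - 4 P \left(3 + P\right)$
$\sqrt{-38 + A{\left(-17 \right)}} = \sqrt{-38 - - 68 \left(3 - 17\right)} = \sqrt{-38 - \left(-68\right) \left(-14\right)} = \sqrt{-38 - 952} = \sqrt{-990} = 3 i \sqrt{110}$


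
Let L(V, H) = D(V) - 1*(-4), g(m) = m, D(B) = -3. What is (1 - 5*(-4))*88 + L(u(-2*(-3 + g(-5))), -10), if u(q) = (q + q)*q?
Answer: 1849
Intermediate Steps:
u(q) = 2*q² (u(q) = (2*q)*q = 2*q²)
L(V, H) = 1 (L(V, H) = -3 - 1*(-4) = -3 + 4 = 1)
(1 - 5*(-4))*88 + L(u(-2*(-3 + g(-5))), -10) = (1 - 5*(-4))*88 + 1 = (1 + 20)*88 + 1 = 21*88 + 1 = 1848 + 1 = 1849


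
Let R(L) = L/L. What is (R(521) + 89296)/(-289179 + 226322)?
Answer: -89297/62857 ≈ -1.4206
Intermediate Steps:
R(L) = 1
(R(521) + 89296)/(-289179 + 226322) = (1 + 89296)/(-289179 + 226322) = 89297/(-62857) = 89297*(-1/62857) = -89297/62857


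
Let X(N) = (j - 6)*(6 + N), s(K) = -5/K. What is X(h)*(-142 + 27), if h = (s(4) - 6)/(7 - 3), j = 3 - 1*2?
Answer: 38525/16 ≈ 2407.8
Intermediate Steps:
j = 1 (j = 3 - 2 = 1)
h = -29/16 (h = (-5/4 - 6)/(7 - 3) = (-5*1/4 - 6)/4 = (-5/4 - 6)*(1/4) = -29/4*1/4 = -29/16 ≈ -1.8125)
X(N) = -30 - 5*N (X(N) = (1 - 6)*(6 + N) = -5*(6 + N) = -30 - 5*N)
X(h)*(-142 + 27) = (-30 - 5*(-29/16))*(-142 + 27) = (-30 + 145/16)*(-115) = -335/16*(-115) = 38525/16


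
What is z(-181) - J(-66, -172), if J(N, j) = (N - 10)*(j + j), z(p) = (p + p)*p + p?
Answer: 39197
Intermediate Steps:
z(p) = p + 2*p² (z(p) = (2*p)*p + p = 2*p² + p = p + 2*p²)
J(N, j) = 2*j*(-10 + N) (J(N, j) = (-10 + N)*(2*j) = 2*j*(-10 + N))
z(-181) - J(-66, -172) = -181*(1 + 2*(-181)) - 2*(-172)*(-10 - 66) = -181*(1 - 362) - 2*(-172)*(-76) = -181*(-361) - 1*26144 = 65341 - 26144 = 39197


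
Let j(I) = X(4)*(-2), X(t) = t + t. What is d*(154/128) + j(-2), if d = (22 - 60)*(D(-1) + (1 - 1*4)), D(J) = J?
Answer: 1335/8 ≈ 166.88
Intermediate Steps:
X(t) = 2*t
j(I) = -16 (j(I) = (2*4)*(-2) = 8*(-2) = -16)
d = 152 (d = (22 - 60)*(-1 + (1 - 1*4)) = -38*(-1 + (1 - 4)) = -38*(-1 - 3) = -38*(-4) = 152)
d*(154/128) + j(-2) = 152*(154/128) - 16 = 152*(154*(1/128)) - 16 = 152*(77/64) - 16 = 1463/8 - 16 = 1335/8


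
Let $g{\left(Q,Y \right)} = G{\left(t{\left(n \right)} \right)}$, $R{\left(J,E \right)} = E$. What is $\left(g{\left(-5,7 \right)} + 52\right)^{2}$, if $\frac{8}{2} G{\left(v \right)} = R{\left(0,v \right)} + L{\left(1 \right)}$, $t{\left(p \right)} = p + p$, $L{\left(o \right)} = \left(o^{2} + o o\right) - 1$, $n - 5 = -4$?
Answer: $\frac{44521}{16} \approx 2782.6$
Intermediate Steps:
$n = 1$ ($n = 5 - 4 = 1$)
$L{\left(o \right)} = -1 + 2 o^{2}$ ($L{\left(o \right)} = \left(o^{2} + o^{2}\right) - 1 = 2 o^{2} - 1 = -1 + 2 o^{2}$)
$t{\left(p \right)} = 2 p$
$G{\left(v \right)} = \frac{1}{4} + \frac{v}{4}$ ($G{\left(v \right)} = \frac{v - \left(1 - 2 \cdot 1^{2}\right)}{4} = \frac{v + \left(-1 + 2 \cdot 1\right)}{4} = \frac{v + \left(-1 + 2\right)}{4} = \frac{v + 1}{4} = \frac{1 + v}{4} = \frac{1}{4} + \frac{v}{4}$)
$g{\left(Q,Y \right)} = \frac{3}{4}$ ($g{\left(Q,Y \right)} = \frac{1}{4} + \frac{2 \cdot 1}{4} = \frac{1}{4} + \frac{1}{4} \cdot 2 = \frac{1}{4} + \frac{1}{2} = \frac{3}{4}$)
$\left(g{\left(-5,7 \right)} + 52\right)^{2} = \left(\frac{3}{4} + 52\right)^{2} = \left(\frac{211}{4}\right)^{2} = \frac{44521}{16}$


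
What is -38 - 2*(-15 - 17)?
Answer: 26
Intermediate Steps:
-38 - 2*(-15 - 17) = -38 - 2*(-32) = -38 + 64 = 26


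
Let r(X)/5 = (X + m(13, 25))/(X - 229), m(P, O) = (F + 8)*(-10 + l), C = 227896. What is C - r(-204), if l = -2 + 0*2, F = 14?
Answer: 98676628/433 ≈ 2.2789e+5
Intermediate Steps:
l = -2 (l = -2 + 0 = -2)
m(P, O) = -264 (m(P, O) = (14 + 8)*(-10 - 2) = 22*(-12) = -264)
r(X) = 5*(-264 + X)/(-229 + X) (r(X) = 5*((X - 264)/(X - 229)) = 5*((-264 + X)/(-229 + X)) = 5*(-264 + X)/(-229 + X))
C - r(-204) = 227896 - 5*(-264 - 204)/(-229 - 204) = 227896 - 5*(-468)/(-433) = 227896 - 5*(-1)*(-468)/433 = 227896 - 1*2340/433 = 227896 - 2340/433 = 98676628/433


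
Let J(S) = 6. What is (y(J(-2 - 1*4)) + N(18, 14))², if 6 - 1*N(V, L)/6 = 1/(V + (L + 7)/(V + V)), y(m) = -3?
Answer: 53100369/49729 ≈ 1067.8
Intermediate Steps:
N(V, L) = 36 - 6/(V + (7 + L)/(2*V)) (N(V, L) = 36 - 6/(V + (L + 7)/(V + V)) = 36 - 6/(V + (7 + L)/((2*V))) = 36 - 6/(V + (7 + L)*(1/(2*V))) = 36 - 6/(V + (7 + L)/(2*V)))
(y(J(-2 - 1*4)) + N(18, 14))² = (-3 + 12*(21 - 1*18 + 3*14 + 6*18²)/(7 + 14 + 2*18²))² = (-3 + 12*(21 - 18 + 42 + 6*324)/(7 + 14 + 2*324))² = (-3 + 12*(21 - 18 + 42 + 1944)/(7 + 14 + 648))² = (-3 + 12*1989/669)² = (-3 + 12*(1/669)*1989)² = (-3 + 7956/223)² = (7287/223)² = 53100369/49729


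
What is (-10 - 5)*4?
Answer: -60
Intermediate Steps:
(-10 - 5)*4 = -15*4 = -60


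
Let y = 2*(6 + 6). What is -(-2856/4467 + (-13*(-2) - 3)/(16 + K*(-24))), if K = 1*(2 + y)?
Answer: 613063/905312 ≈ 0.67718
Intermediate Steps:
y = 24 (y = 2*12 = 24)
K = 26 (K = 1*(2 + 24) = 1*26 = 26)
-(-2856/4467 + (-13*(-2) - 3)/(16 + K*(-24))) = -(-2856/4467 + (-13*(-2) - 3)/(16 + 26*(-24))) = -(-2856*1/4467 + (26 - 3)/(16 - 624)) = -(-952/1489 + 23/(-608)) = -(-952/1489 + 23*(-1/608)) = -(-952/1489 - 23/608) = -1*(-613063/905312) = 613063/905312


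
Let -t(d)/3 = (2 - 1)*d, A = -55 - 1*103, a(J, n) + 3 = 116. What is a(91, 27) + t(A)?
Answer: 587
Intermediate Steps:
a(J, n) = 113 (a(J, n) = -3 + 116 = 113)
A = -158 (A = -55 - 103 = -158)
t(d) = -3*d (t(d) = -3*(2 - 1)*d = -3*d)
a(91, 27) + t(A) = 113 - 3*(-158) = 113 + 474 = 587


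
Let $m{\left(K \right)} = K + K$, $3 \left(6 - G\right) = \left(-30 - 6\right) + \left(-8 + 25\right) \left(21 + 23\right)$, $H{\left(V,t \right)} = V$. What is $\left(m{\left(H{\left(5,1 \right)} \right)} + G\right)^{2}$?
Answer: $\frac{440896}{9} \approx 48988.0$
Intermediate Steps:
$G = - \frac{694}{3}$ ($G = 6 - \frac{\left(-30 - 6\right) + \left(-8 + 25\right) \left(21 + 23\right)}{3} = 6 - \frac{-36 + 17 \cdot 44}{3} = 6 - \frac{-36 + 748}{3} = 6 - \frac{712}{3} = - \frac{694}{3} \approx -231.33$)
$m{\left(K \right)} = 2 K$
$\left(m{\left(H{\left(5,1 \right)} \right)} + G\right)^{2} = \left(2 \cdot 5 - \frac{694}{3}\right)^{2} = \left(10 - \frac{694}{3}\right)^{2} = \left(- \frac{664}{3}\right)^{2} = \frac{440896}{9}$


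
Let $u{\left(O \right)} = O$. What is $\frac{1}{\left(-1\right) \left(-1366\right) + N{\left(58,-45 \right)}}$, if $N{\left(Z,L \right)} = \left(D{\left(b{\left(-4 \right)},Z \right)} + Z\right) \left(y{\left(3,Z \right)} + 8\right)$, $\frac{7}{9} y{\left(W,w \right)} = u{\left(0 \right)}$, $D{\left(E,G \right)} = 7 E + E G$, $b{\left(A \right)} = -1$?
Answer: $\frac{1}{1310} \approx 0.00076336$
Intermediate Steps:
$y{\left(W,w \right)} = 0$ ($y{\left(W,w \right)} = \frac{9}{7} \cdot 0 = 0$)
$N{\left(Z,L \right)} = -56$ ($N{\left(Z,L \right)} = \left(- (7 + Z) + Z\right) \left(0 + 8\right) = \left(\left(-7 - Z\right) + Z\right) 8 = \left(-7\right) 8 = -56$)
$\frac{1}{\left(-1\right) \left(-1366\right) + N{\left(58,-45 \right)}} = \frac{1}{\left(-1\right) \left(-1366\right) - 56} = \frac{1}{1366 - 56} = \frac{1}{1310}$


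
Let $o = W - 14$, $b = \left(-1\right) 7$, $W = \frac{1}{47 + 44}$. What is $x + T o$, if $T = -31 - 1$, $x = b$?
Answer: $\frac{40099}{91} \approx 440.65$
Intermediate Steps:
$W = \frac{1}{91} \approx 0.010989$
$b = -7$
$x = -7$
$T = -32$ ($T = -31 - 1 = -32$)
$o = - \frac{1273}{91}$ ($o = \frac{1}{91} - 14 = - \frac{1273}{91} \approx -13.989$)
$x + T o = -7 - - \frac{40736}{91} = -7 + \frac{40736}{91} = \frac{40099}{91}$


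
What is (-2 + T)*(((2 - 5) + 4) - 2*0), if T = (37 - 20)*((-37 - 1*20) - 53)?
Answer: -1872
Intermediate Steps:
T = -1870 (T = 17*((-37 - 20) - 53) = 17*(-57 - 53) = 17*(-110) = -1870)
(-2 + T)*(((2 - 5) + 4) - 2*0) = (-2 - 1870)*(((2 - 5) + 4) - 2*0) = -1872*((-3 + 4) + 0) = -1872*(1 + 0) = -1872*1 = -1872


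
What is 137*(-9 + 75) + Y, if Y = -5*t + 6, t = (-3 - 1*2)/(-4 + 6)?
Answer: 18121/2 ≈ 9060.5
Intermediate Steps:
t = -5/2 (t = (-3 - 2)/2 = -5*½ = -5/2 ≈ -2.5000)
Y = 37/2 (Y = -5*(-5/2) + 6 = 25/2 + 6 = 37/2 ≈ 18.500)
137*(-9 + 75) + Y = 137*(-9 + 75) + 37/2 = 137*66 + 37/2 = 9042 + 37/2 = 18121/2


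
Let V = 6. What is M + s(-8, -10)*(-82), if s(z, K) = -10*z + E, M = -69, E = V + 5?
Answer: -7531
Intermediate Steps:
E = 11 (E = 6 + 5 = 11)
s(z, K) = 11 - 10*z (s(z, K) = -10*z + 11 = 11 - 10*z)
M + s(-8, -10)*(-82) = -69 + (11 - 10*(-8))*(-82) = -69 + (11 + 80)*(-82) = -69 + 91*(-82) = -69 - 7462 = -7531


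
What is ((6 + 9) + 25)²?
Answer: 1600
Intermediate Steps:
((6 + 9) + 25)² = (15 + 25)² = 40² = 1600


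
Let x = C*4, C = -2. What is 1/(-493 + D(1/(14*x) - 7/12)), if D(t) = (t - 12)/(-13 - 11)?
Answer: -8064/3971321 ≈ -0.0020306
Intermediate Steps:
x = -8 (x = -2*4 = -8)
D(t) = ½ - t/24 (D(t) = (-12 + t)/(-24) = (-12 + t)*(-1/24) = ½ - t/24)
1/(-493 + D(1/(14*x) - 7/12)) = 1/(-493 + (½ - (1/(14*(-8)) - 7/12)/24)) = 1/(-493 + (½ - ((1/14)*(-⅛) - 7*1/12)/24)) = 1/(-493 + (½ - (-1/112 - 7/12)/24)) = 1/(-493 + (½ - 1/24*(-199/336))) = 1/(-493 + (½ + 199/8064)) = 1/(-493 + 4231/8064) = 1/(-3971321/8064) = -8064/3971321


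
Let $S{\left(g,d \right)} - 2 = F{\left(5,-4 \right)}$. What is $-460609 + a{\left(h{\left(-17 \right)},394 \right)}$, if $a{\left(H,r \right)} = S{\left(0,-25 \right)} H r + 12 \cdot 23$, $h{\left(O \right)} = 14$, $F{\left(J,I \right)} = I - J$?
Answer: $-498945$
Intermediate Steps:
$S{\left(g,d \right)} = -7$ ($S{\left(g,d \right)} = 2 - 9 = -7$)
$a{\left(H,r \right)} = 276 - 7 H r$ ($a{\left(H,r \right)} = - 7 H r + 12 \cdot 23 = - 7 H r + 276 = 276 - 7 H r$)
$-460609 + a{\left(h{\left(-17 \right)},394 \right)} = -460609 + \left(276 - 98 \cdot 394\right) = -460609 + \left(276 - 38612\right) = -460609 - 38336 = -498945$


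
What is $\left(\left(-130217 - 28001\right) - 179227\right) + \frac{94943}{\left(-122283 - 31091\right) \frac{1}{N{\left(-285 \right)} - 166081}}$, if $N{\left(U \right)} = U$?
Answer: $- \frac{17980001146}{76687} \approx -2.3446 \cdot 10^{5}$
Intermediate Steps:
$\left(\left(-130217 - 28001\right) - 179227\right) + \frac{94943}{\left(-122283 - 31091\right) \frac{1}{N{\left(-285 \right)} - 166081}} = \left(\left(-130217 - 28001\right) - 179227\right) + \frac{94943}{\left(-122283 - 31091\right) \frac{1}{-285 - 166081}} = \left(\left(-130217 - 28001\right) - 179227\right) + \frac{94943}{\left(-153374\right) \frac{1}{-166366}} = \left(-158218 - 179227\right) + \frac{94943}{\left(-153374\right) \left(- \frac{1}{166366}\right)} = -337445 + \frac{94943}{\frac{76687}{83183}} = -337445 + 94943 \cdot \frac{83183}{76687} = -337445 + \frac{7897643569}{76687} = - \frac{17980001146}{76687}$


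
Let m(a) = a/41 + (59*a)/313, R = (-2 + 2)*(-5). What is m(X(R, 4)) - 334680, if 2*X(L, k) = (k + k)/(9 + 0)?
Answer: -38654525032/115497 ≈ -3.3468e+5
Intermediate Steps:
R = 0 (R = 0*(-5) = 0)
X(L, k) = k/9 (X(L, k) = ((k + k)/(9 + 0))/2 = ((2*k)/9)/2 = ((2*k)*(⅑))/2 = (2*k/9)/2 = k/9)
m(a) = 2732*a/12833 (m(a) = a*(1/41) + (59*a)*(1/313) = a/41 + 59*a/313 = 2732*a/12833)
m(X(R, 4)) - 334680 = 2732*((⅑)*4)/12833 - 334680 = (2732/12833)*(4/9) - 334680 = 10928/115497 - 334680 = -38654525032/115497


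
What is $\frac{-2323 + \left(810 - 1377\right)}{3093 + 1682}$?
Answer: $- \frac{578}{955} \approx -0.60524$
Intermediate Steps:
$\frac{-2323 + \left(810 - 1377\right)}{3093 + 1682} = \frac{-2323 - 567}{4775} = \left(-2890\right) \frac{1}{4775} = - \frac{578}{955}$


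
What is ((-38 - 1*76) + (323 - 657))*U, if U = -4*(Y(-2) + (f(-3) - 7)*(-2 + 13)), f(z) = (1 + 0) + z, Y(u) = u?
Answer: -180992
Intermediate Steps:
f(z) = 1 + z
U = 404 (U = -4*(-2 + ((1 - 3) - 7)*(-2 + 13)) = -4*(-2 + (-2 - 7)*11) = -4*(-2 - 9*11) = -4*(-2 - 99) = -4*(-101) = 404)
((-38 - 1*76) + (323 - 657))*U = ((-38 - 1*76) + (323 - 657))*404 = ((-38 - 76) - 334)*404 = (-114 - 334)*404 = -448*404 = -180992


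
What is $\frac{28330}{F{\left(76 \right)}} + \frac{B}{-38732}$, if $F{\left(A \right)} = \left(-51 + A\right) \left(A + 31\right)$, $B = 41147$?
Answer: $\frac{8584429}{900940} \approx 9.5283$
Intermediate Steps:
$F{\left(A \right)} = \left(-51 + A\right) \left(31 + A\right)$
$\frac{28330}{F{\left(76 \right)}} + \frac{B}{-38732} = \frac{28330}{-1581 + 76^{2} - 1520} + \frac{41147}{-38732} = \frac{28330}{-1581 + 5776 - 1520} + 41147 \left(- \frac{1}{38732}\right) = \frac{28330}{2675} - \frac{1789}{1684} = 28330 \cdot \frac{1}{2675} - \frac{1789}{1684} = \frac{5666}{535} - \frac{1789}{1684} = \frac{8584429}{900940}$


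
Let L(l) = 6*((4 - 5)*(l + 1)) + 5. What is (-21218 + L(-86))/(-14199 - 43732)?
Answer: 20703/57931 ≈ 0.35737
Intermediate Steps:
L(l) = -1 - 6*l (L(l) = 6*(-(1 + l)) + 5 = 6*(-1 - l) + 5 = (-6 - 6*l) + 5 = -1 - 6*l)
(-21218 + L(-86))/(-14199 - 43732) = (-21218 + (-1 - 6*(-86)))/(-14199 - 43732) = (-21218 + (-1 + 516))/(-57931) = (-21218 + 515)*(-1/57931) = -20703*(-1/57931) = 20703/57931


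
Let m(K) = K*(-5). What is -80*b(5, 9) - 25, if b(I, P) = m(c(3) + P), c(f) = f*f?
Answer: 7175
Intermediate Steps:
c(f) = f²
m(K) = -5*K
b(I, P) = -45 - 5*P (b(I, P) = -5*(3² + P) = -5*(9 + P) = -45 - 5*P)
-80*b(5, 9) - 25 = -80*(-45 - 5*9) - 25 = -80*(-45 - 45) - 25 = -80*(-90) - 25 = 7200 - 25 = 7175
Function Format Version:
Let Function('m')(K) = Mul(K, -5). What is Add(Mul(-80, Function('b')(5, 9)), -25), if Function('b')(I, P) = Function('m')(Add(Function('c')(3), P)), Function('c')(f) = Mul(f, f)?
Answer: 7175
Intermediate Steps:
Function('c')(f) = Pow(f, 2)
Function('m')(K) = Mul(-5, K)
Function('b')(I, P) = Add(-45, Mul(-5, P)) (Function('b')(I, P) = Mul(-5, Add(Pow(3, 2), P)) = Mul(-5, Add(9, P)) = Add(-45, Mul(-5, P)))
Add(Mul(-80, Function('b')(5, 9)), -25) = Add(Mul(-80, Add(-45, Mul(-5, 9))), -25) = Add(Mul(-80, Add(-45, -45)), -25) = Add(Mul(-80, -90), -25) = Add(7200, -25) = 7175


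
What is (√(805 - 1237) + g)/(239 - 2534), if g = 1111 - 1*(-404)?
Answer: -101/153 - 4*I*√3/765 ≈ -0.66013 - 0.0090565*I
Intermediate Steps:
g = 1515 (g = 1111 + 404 = 1515)
(√(805 - 1237) + g)/(239 - 2534) = (√(805 - 1237) + 1515)/(239 - 2534) = (√(-432) + 1515)/(-2295) = (12*I*√3 + 1515)*(-1/2295) = (1515 + 12*I*√3)*(-1/2295) = -101/153 - 4*I*√3/765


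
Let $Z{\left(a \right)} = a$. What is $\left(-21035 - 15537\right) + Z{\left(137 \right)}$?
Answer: $-36435$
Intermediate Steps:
$\left(-21035 - 15537\right) + Z{\left(137 \right)} = \left(-21035 - 15537\right) + 137 = -36572 + 137 = -36435$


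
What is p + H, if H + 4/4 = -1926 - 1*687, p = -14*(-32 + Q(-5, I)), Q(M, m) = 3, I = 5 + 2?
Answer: -2208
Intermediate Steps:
I = 7
p = 406 (p = -14*(-32 + 3) = -14*(-29) = 406)
H = -2614 (H = -1 + (-1926 - 1*687) = -1 + (-1926 - 687) = -1 - 2613 = -2614)
p + H = 406 - 2614 = -2208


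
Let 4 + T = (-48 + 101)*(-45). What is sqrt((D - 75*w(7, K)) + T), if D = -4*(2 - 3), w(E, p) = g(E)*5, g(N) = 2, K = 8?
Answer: I*sqrt(3135) ≈ 55.991*I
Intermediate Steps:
w(E, p) = 10 (w(E, p) = 2*5 = 10)
T = -2389 (T = -4 + (-48 + 101)*(-45) = -4 + 53*(-45) = -4 - 2385 = -2389)
D = 4 (D = -4*(-1) = 4)
sqrt((D - 75*w(7, K)) + T) = sqrt((4 - 75*10) - 2389) = sqrt((4 - 750) - 2389) = sqrt(-746 - 2389) = sqrt(-3135) = I*sqrt(3135)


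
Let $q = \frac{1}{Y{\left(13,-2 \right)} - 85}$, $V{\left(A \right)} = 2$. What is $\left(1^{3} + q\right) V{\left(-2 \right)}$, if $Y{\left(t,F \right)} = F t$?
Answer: $\frac{220}{111} \approx 1.982$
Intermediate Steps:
$q = - \frac{1}{111}$ ($q = \frac{1}{\left(-2\right) 13 - 85} = \frac{1}{-26 - 85} = \frac{1}{-111} = - \frac{1}{111} \approx -0.009009$)
$\left(1^{3} + q\right) V{\left(-2 \right)} = \left(1^{3} - \frac{1}{111}\right) 2 = \left(1 - \frac{1}{111}\right) 2 = \frac{110}{111} \cdot 2 = \frac{220}{111}$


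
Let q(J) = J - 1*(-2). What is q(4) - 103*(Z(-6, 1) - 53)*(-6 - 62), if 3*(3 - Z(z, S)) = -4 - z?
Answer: -1064590/3 ≈ -3.5486e+5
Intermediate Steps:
Z(z, S) = 13/3 + z/3 (Z(z, S) = 3 - (-4 - z)/3 = 3 + (4/3 + z/3) = 13/3 + z/3)
q(J) = 2 + J (q(J) = J + 2 = 2 + J)
q(4) - 103*(Z(-6, 1) - 53)*(-6 - 62) = (2 + 4) - 103*((13/3 + (⅓)*(-6)) - 53)*(-6 - 62) = 6 - 103*((13/3 - 2) - 53)*(-68) = 6 - 103*(7/3 - 53)*(-68) = 6 - (-15656)*(-68)/3 = 6 - 103*10336/3 = 6 - 1064608/3 = -1064590/3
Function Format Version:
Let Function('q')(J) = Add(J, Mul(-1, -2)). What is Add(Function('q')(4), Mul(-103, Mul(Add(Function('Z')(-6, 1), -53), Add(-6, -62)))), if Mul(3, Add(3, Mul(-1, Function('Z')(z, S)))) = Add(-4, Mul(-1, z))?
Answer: Rational(-1064590, 3) ≈ -3.5486e+5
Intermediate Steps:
Function('Z')(z, S) = Add(Rational(13, 3), Mul(Rational(1, 3), z)) (Function('Z')(z, S) = Add(3, Mul(Rational(-1, 3), Add(-4, Mul(-1, z)))) = Add(3, Add(Rational(4, 3), Mul(Rational(1, 3), z))) = Add(Rational(13, 3), Mul(Rational(1, 3), z)))
Function('q')(J) = Add(2, J) (Function('q')(J) = Add(J, 2) = Add(2, J))
Add(Function('q')(4), Mul(-103, Mul(Add(Function('Z')(-6, 1), -53), Add(-6, -62)))) = Add(Add(2, 4), Mul(-103, Mul(Add(Add(Rational(13, 3), Mul(Rational(1, 3), -6)), -53), Add(-6, -62)))) = Add(6, Mul(-103, Mul(Add(Add(Rational(13, 3), -2), -53), -68))) = Add(6, Mul(-103, Mul(Add(Rational(7, 3), -53), -68))) = Add(6, Mul(-103, Mul(Rational(-152, 3), -68))) = Add(6, Mul(-103, Rational(10336, 3))) = Add(6, Rational(-1064608, 3)) = Rational(-1064590, 3)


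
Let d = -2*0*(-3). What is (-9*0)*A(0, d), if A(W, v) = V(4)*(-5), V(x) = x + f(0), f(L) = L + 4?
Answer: 0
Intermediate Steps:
f(L) = 4 + L
V(x) = 4 + x (V(x) = x + (4 + 0) = x + 4 = 4 + x)
d = 0 (d = 0*(-3) = 0)
A(W, v) = -40 (A(W, v) = (4 + 4)*(-5) = 8*(-5) = -40)
(-9*0)*A(0, d) = -9*0*(-40) = 0*(-40) = 0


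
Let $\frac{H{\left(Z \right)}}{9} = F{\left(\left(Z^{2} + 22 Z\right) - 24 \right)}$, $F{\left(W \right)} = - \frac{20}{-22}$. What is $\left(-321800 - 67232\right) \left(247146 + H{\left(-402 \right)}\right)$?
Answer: $- \frac{1057659742272}{11} \approx -9.6151 \cdot 10^{10}$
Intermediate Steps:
$F{\left(W \right)} = \frac{10}{11}$ ($F{\left(W \right)} = \left(-20\right) \left(- \frac{1}{22}\right) = \frac{10}{11}$)
$H{\left(Z \right)} = \frac{90}{11}$ ($H{\left(Z \right)} = 9 \cdot \frac{10}{11} = \frac{90}{11}$)
$\left(-321800 - 67232\right) \left(247146 + H{\left(-402 \right)}\right) = \left(-321800 - 67232\right) \left(247146 + \frac{90}{11}\right) = \left(-389032\right) \frac{2718696}{11} = - \frac{1057659742272}{11}$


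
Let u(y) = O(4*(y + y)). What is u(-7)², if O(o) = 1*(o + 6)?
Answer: 2500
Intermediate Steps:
O(o) = 6 + o (O(o) = 1*(6 + o) = 6 + o)
u(y) = 6 + 8*y (u(y) = 6 + 4*(y + y) = 6 + 4*(2*y) = 6 + 8*y)
u(-7)² = (6 + 8*(-7))² = (6 - 56)² = (-50)² = 2500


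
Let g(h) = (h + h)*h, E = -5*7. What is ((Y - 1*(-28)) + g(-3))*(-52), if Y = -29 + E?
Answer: 936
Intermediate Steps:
E = -35
g(h) = 2*h**2 (g(h) = (2*h)*h = 2*h**2)
Y = -64 (Y = -29 - 35 = -64)
((Y - 1*(-28)) + g(-3))*(-52) = ((-64 - 1*(-28)) + 2*(-3)**2)*(-52) = ((-64 + 28) + 2*9)*(-52) = (-36 + 18)*(-52) = -18*(-52) = 936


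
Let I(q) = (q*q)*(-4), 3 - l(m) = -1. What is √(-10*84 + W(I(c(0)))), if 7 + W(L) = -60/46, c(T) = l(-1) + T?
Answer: I*√448753/23 ≈ 29.126*I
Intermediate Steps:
l(m) = 4 (l(m) = 3 - 1*(-1) = 3 + 1 = 4)
c(T) = 4 + T
I(q) = -4*q² (I(q) = q²*(-4) = -4*q²)
W(L) = -191/23 (W(L) = -7 - 60/46 = -7 - 60*1/46 = -7 - 30/23 = -191/23)
√(-10*84 + W(I(c(0)))) = √(-10*84 - 191/23) = √(-840 - 191/23) = √(-19511/23) = I*√448753/23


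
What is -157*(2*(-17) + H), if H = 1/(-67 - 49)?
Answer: 619365/116 ≈ 5339.4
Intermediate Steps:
H = -1/116 (H = 1/(-116) = -1/116 ≈ -0.0086207)
-157*(2*(-17) + H) = -157*(2*(-17) - 1/116) = -157*(-34 - 1/116) = -157*(-3945/116) = 619365/116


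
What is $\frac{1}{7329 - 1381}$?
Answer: $\frac{1}{5948} \approx 0.00016812$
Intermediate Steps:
$\frac{1}{7329 - 1381} = \frac{1}{5948}$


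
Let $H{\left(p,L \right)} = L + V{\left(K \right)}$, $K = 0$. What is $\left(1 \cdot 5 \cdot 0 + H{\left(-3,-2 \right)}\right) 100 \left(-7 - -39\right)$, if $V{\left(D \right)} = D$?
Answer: $-6400$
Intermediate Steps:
$H{\left(p,L \right)} = L$ ($H{\left(p,L \right)} = L + 0 = L$)
$\left(1 \cdot 5 \cdot 0 + H{\left(-3,-2 \right)}\right) 100 \left(-7 - -39\right) = \left(1 \cdot 5 \cdot 0 - 2\right) 100 \left(-7 - -39\right) = \left(5 \cdot 0 - 2\right) 100 \left(-7 + 39\right) = \left(0 - 2\right) 100 \cdot 32 = \left(-2\right) 100 \cdot 32 = \left(-200\right) 32 = -6400$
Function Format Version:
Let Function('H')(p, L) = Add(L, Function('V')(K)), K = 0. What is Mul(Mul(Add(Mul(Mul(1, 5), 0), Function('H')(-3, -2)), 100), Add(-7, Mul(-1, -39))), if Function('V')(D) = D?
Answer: -6400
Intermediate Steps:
Function('H')(p, L) = L (Function('H')(p, L) = Add(L, 0) = L)
Mul(Mul(Add(Mul(Mul(1, 5), 0), Function('H')(-3, -2)), 100), Add(-7, Mul(-1, -39))) = Mul(Mul(Add(Mul(Mul(1, 5), 0), -2), 100), Add(-7, Mul(-1, -39))) = Mul(Mul(Add(Mul(5, 0), -2), 100), Add(-7, 39)) = Mul(Mul(Add(0, -2), 100), 32) = Mul(Mul(-2, 100), 32) = Mul(-200, 32) = -6400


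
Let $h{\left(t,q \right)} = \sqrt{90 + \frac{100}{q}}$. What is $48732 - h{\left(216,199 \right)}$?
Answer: $48732 - \frac{\sqrt{3583990}}{199} \approx 48723.0$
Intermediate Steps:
$48732 - h{\left(216,199 \right)} = 48732 - \sqrt{90 + \frac{100}{199}} = 48732 - \sqrt{\frac{18010}{199}} = 48732 - \frac{\sqrt{3583990}}{199}$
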